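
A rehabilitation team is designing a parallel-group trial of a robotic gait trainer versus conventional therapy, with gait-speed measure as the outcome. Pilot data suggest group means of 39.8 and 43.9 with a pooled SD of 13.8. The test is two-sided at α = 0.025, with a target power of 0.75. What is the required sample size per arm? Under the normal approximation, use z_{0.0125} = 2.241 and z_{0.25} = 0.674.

n = 193 per group

Cohen's d = |M₁ − M₂| / SD_pooled = |39.8 − 43.9| / 13.8 = 4.1 / 13.8 = 0.297.
For two independent groups with equal n: n = 2·((z_{α/2} + z_β) / d)².
z_{α/2} + z_β = 2.241 + 0.674 = 2.915.
n = 2 × (2.915 / 0.297)² = 2 × 9.815² = 2 × 96.33 = 192.7.
Round up to the next whole participant.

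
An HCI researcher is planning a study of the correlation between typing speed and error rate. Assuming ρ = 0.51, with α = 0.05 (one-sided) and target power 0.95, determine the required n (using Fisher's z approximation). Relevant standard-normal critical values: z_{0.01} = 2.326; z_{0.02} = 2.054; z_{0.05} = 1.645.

n = 38

Fisher's z: C = ½·ln((1+r)/(1−r)) = ½·ln(3.0816) = 0.5627.
n = ((z_{α} + z_β)/C)² + 3.
(1.645 + 1.645) / 0.5627 = 3.290 / 0.5627 = 5.847.
n = 5.847² + 3 = 34.19 + 3 = 37.2.
Round up.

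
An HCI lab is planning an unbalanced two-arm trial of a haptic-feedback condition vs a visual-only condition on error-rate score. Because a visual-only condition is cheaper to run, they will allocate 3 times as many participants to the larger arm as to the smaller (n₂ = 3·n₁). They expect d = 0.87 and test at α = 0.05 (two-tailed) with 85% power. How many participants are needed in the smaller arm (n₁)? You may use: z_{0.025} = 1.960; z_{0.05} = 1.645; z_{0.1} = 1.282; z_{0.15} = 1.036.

n₁ = 16

With allocation ratio k = n₂/n₁ = 3, Var(x̄₁−x̄₂) = σ²(1/n₁ + 1/(k·n₁)) = σ²·(k+1)/(k·n₁).
So n₁ = (1 + 1/k)·((z_{α/2} + z_β)/d)² = 1.333 × (2.996/0.87)².
n₁ = 1.333 × 11.86 = 15.8.
Round up: n₁ = 16, giving n₂ = 3 × 16 = 48.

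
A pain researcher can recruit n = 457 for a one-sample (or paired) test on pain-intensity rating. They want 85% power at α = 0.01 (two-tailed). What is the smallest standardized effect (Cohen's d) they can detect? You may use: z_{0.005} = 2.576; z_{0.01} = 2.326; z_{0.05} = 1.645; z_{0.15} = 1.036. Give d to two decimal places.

For a single sample (or paired design) of n = 457: d_min = (z_{α/2} + z_β)/√n.
z-sum = 2.576 + 1.036 = 3.612.
d_min = 3.612 / √457 = 3.612 / 21.378 = 0.169.

d_min ≈ 0.17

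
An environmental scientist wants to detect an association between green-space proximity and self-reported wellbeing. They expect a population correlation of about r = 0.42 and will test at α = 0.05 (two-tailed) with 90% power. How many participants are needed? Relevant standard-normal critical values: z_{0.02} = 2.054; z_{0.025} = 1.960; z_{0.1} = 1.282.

n = 56

Fisher's z: C = ½·ln((1+r)/(1−r)) = ½·ln(2.4483) = 0.4477.
n = ((z_{α/2} + z_β)/C)² + 3.
(1.960 + 1.282) / 0.4477 = 3.242 / 0.4477 = 7.241.
n = 7.241² + 3 = 52.44 + 3 = 55.4.
Round up.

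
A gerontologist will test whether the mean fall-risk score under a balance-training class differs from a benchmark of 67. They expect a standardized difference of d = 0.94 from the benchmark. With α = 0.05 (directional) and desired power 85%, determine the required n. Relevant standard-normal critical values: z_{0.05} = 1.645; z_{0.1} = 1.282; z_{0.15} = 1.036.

For a one-sample test: n = ((z_{α} + z_β) / d)².
z_{α} + z_β = 1.645 + 1.036 = 2.681.
n = (2.681 / 0.94)² = 2.852² = 8.13.
Round up.

n = 9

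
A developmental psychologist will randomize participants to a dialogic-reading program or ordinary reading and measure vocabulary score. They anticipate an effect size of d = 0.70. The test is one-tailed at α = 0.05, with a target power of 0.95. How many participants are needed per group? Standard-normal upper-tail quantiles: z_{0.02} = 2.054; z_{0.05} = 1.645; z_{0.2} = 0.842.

For two independent groups with equal n: n = 2·((z_{α} + z_β) / d)².
z_{α} + z_β = 1.645 + 1.645 = 3.290.
n = 2 × (3.290 / 0.70)² = 2 × 4.700² = 2 × 22.09 = 44.2.
Round up to the next whole participant.

n = 45 per group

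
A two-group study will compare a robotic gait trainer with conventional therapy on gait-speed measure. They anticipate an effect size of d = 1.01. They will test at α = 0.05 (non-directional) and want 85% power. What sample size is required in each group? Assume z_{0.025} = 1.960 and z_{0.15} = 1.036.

n = 18 per group

For two independent groups with equal n: n = 2·((z_{α/2} + z_β) / d)².
z_{α/2} + z_β = 1.960 + 1.036 = 2.996.
n = 2 × (2.996 / 1.01)² = 2 × 2.966² = 2 × 8.80 = 17.6.
Round up to the next whole participant.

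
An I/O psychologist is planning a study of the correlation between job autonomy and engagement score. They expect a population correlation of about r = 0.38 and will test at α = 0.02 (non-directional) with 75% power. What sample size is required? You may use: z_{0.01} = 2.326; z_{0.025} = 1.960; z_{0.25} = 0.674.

n = 60

Fisher's z: C = ½·ln((1+r)/(1−r)) = ½·ln(2.2258) = 0.4001.
n = ((z_{α/2} + z_β)/C)² + 3.
(2.326 + 0.674) / 0.4001 = 3.000 / 0.4001 = 7.498.
n = 7.498² + 3 = 56.22 + 3 = 59.2.
Round up.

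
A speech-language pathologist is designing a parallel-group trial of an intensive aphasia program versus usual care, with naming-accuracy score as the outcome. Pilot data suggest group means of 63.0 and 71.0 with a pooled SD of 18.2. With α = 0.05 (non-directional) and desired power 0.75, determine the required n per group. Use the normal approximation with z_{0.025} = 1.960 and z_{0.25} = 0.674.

n = 72 per group

Cohen's d = |M₁ − M₂| / SD_pooled = |63.0 − 71.0| / 18.2 = 8.0 / 18.2 = 0.440.
For two independent groups with equal n: n = 2·((z_{α/2} + z_β) / d)².
z_{α/2} + z_β = 1.960 + 0.674 = 2.634.
n = 2 × (2.634 / 0.440)² = 2 × 5.986² = 2 × 35.84 = 71.7.
Round up to the next whole participant.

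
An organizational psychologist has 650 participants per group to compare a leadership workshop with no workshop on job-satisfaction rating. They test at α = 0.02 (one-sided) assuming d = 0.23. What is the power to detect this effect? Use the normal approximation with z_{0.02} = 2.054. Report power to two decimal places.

power ≈ 0.98

For two equal groups, power = Φ(d·√(n/2) − z_{α}).
d·√(n/2) = 0.23 × √(650/2) = 0.23 × 18.028 = 4.146.
z_β = 4.146 − 2.054 = 2.092.
Power = Φ(2.092) = 0.982.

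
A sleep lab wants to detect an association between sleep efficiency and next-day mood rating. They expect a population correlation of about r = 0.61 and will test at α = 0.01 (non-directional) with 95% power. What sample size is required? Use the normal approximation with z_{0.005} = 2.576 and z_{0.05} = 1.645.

n = 39

Fisher's z: C = ½·ln((1+r)/(1−r)) = ½·ln(4.1282) = 0.7089.
n = ((z_{α/2} + z_β)/C)² + 3.
(2.576 + 1.645) / 0.7089 = 4.221 / 0.7089 = 5.954.
n = 5.954² + 3 = 35.45 + 3 = 38.5.
Round up.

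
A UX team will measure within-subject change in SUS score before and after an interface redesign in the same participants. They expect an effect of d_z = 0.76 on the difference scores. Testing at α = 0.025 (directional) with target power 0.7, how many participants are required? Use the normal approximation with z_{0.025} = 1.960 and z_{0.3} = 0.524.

For a paired (one-sample on differences) test: n = ((z_{α} + z_β) / d)².
z_{α} + z_β = 1.960 + 0.524 = 2.484.
n = (2.484 / 0.76)² = 3.268² = 10.68.
Round up.

n = 11 pairs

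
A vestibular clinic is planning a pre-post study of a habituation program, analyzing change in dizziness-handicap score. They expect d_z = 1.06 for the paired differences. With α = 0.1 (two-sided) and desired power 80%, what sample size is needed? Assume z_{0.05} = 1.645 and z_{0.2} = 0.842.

For a paired (one-sample on differences) test: n = ((z_{α/2} + z_β) / d)².
z_{α/2} + z_β = 1.645 + 0.842 = 2.487.
n = (2.487 / 1.06)² = 2.346² = 5.50.
Round up.

n = 6 pairs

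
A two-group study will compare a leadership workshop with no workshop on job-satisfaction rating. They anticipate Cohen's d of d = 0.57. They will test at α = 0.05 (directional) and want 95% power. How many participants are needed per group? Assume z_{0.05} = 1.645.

For two independent groups with equal n: n = 2·((z_{α} + z_β) / d)².
z_{α} + z_β = 1.645 + 1.645 = 3.290.
n = 2 × (3.290 / 0.57)² = 2 × 5.772² = 2 × 33.32 = 66.6.
Round up to the next whole participant.

n = 67 per group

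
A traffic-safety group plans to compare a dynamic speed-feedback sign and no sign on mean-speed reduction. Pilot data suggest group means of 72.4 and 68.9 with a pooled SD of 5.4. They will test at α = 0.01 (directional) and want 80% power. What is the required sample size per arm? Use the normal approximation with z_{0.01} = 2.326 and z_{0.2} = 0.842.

n = 48 per group

Cohen's d = |M₁ − M₂| / SD_pooled = |72.4 − 68.9| / 5.4 = 3.5 / 5.4 = 0.648.
For two independent groups with equal n: n = 2·((z_{α} + z_β) / d)².
z_{α} + z_β = 2.326 + 0.842 = 3.168.
n = 2 × (3.168 / 0.648)² = 2 × 4.889² = 2 × 23.90 = 47.8.
Round up to the next whole participant.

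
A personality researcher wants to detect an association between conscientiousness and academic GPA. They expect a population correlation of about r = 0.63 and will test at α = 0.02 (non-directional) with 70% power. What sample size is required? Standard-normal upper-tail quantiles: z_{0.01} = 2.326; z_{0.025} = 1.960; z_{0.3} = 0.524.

Fisher's z: C = ½·ln((1+r)/(1−r)) = ½·ln(4.4054) = 0.7414.
n = ((z_{α/2} + z_β)/C)² + 3.
(2.326 + 0.524) / 0.7414 = 2.850 / 0.7414 = 3.844.
n = 3.844² + 3 = 14.78 + 3 = 17.8.
Round up.

n = 18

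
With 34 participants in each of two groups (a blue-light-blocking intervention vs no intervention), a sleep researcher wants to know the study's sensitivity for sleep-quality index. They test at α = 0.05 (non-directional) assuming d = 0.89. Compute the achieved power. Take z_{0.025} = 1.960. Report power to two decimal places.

For two equal groups, power = Φ(d·√(n/2) − z_{α/2}).
d·√(n/2) = 0.89 × √(34/2) = 0.89 × 4.123 = 3.670.
z_β = 3.670 − 1.960 = 1.710.
Power = Φ(1.710) = 0.956.

power ≈ 0.96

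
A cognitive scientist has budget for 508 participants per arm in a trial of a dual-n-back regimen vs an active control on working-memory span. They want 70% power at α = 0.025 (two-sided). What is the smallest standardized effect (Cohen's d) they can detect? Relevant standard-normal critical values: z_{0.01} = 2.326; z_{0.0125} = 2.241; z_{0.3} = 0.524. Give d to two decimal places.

For two independent groups of n = 508 each: d_min = (z_{α/2} + z_β)·√(2/n).
z-sum = 2.241 + 0.524 = 2.765.
d_min = 2.765 × √(2/508) = 2.765 × 0.0627 = 0.173.

d_min ≈ 0.17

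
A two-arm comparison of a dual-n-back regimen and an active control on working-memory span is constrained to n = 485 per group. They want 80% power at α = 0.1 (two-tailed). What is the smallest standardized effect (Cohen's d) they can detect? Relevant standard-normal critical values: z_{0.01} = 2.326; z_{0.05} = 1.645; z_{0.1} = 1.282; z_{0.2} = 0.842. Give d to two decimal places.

d_min ≈ 0.16

For two independent groups of n = 485 each: d_min = (z_{α/2} + z_β)·√(2/n).
z-sum = 1.645 + 0.842 = 2.487.
d_min = 2.487 × √(2/485) = 2.487 × 0.0642 = 0.160.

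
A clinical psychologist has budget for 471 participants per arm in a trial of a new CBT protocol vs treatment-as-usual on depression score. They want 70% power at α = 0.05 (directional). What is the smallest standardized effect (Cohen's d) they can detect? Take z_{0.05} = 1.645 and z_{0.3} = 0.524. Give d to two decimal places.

For two independent groups of n = 471 each: d_min = (z_{α} + z_β)·√(2/n).
z-sum = 1.645 + 0.524 = 2.169.
d_min = 2.169 × √(2/471) = 2.169 × 0.0652 = 0.141.

d_min ≈ 0.14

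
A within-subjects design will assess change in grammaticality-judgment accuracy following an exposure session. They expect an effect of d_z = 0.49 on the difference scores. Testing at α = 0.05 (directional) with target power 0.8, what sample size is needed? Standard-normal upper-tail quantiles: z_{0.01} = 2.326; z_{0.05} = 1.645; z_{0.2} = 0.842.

n = 26 pairs

For a paired (one-sample on differences) test: n = ((z_{α} + z_β) / d)².
z_{α} + z_β = 1.645 + 0.842 = 2.487.
n = (2.487 / 0.49)² = 5.076² = 25.76.
Round up.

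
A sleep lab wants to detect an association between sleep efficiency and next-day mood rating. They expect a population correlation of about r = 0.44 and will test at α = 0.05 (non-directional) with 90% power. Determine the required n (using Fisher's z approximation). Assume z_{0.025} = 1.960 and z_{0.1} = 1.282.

n = 51

Fisher's z: C = ½·ln((1+r)/(1−r)) = ½·ln(2.5714) = 0.4722.
n = ((z_{α/2} + z_β)/C)² + 3.
(1.960 + 1.282) / 0.4722 = 3.242 / 0.4722 = 6.866.
n = 6.866² + 3 = 47.14 + 3 = 50.1.
Round up.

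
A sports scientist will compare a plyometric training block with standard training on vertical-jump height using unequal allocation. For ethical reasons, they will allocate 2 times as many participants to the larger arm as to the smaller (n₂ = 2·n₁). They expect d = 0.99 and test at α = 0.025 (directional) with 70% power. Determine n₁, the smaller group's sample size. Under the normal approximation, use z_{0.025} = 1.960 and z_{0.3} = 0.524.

n₁ = 10

With allocation ratio k = n₂/n₁ = 2, Var(x̄₁−x̄₂) = σ²(1/n₁ + 1/(k·n₁)) = σ²·(k+1)/(k·n₁).
So n₁ = (1 + 1/k)·((z_{α} + z_β)/d)² = 1.500 × (2.484/0.99)².
n₁ = 1.500 × 6.30 = 9.4.
Round up: n₁ = 10, giving n₂ = 2 × 10 = 20.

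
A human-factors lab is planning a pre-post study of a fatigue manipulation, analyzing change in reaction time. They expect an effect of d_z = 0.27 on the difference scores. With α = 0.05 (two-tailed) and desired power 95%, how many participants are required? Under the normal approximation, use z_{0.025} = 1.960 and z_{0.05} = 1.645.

For a paired (one-sample on differences) test: n = ((z_{α/2} + z_β) / d)².
z_{α/2} + z_β = 1.960 + 1.645 = 3.605.
n = (3.605 / 0.27)² = 13.352² = 178.27.
Round up.

n = 179 pairs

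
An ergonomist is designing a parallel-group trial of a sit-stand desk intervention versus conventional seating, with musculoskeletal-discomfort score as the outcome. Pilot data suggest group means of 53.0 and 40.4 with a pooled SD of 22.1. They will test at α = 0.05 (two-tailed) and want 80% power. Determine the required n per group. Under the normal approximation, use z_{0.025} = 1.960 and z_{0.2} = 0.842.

Cohen's d = |M₁ − M₂| / SD_pooled = |53.0 − 40.4| / 22.1 = 12.6 / 22.1 = 0.570.
For two independent groups with equal n: n = 2·((z_{α/2} + z_β) / d)².
z_{α/2} + z_β = 1.960 + 0.842 = 2.802.
n = 2 × (2.802 / 0.570)² = 2 × 4.916² = 2 × 24.16 = 48.3.
Round up to the next whole participant.

n = 49 per group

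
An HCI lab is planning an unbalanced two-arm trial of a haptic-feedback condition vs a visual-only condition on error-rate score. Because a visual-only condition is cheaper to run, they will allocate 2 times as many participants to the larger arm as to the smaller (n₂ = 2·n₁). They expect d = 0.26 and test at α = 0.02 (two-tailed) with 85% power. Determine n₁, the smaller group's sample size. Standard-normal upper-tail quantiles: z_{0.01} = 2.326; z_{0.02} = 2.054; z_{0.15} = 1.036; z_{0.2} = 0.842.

With allocation ratio k = n₂/n₁ = 2, Var(x̄₁−x̄₂) = σ²(1/n₁ + 1/(k·n₁)) = σ²·(k+1)/(k·n₁).
So n₁ = (1 + 1/k)·((z_{α/2} + z_β)/d)² = 1.500 × (3.362/0.26)².
n₁ = 1.500 × 167.20 = 250.8.
Round up: n₁ = 251, giving n₂ = 2 × 251 = 502.

n₁ = 251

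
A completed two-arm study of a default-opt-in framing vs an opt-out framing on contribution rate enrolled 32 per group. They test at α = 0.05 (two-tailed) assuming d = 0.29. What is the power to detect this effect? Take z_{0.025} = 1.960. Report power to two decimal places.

power ≈ 0.21

For two equal groups, power = Φ(d·√(n/2) − z_{α/2}).
d·√(n/2) = 0.29 × √(32/2) = 0.29 × 4.000 = 1.160.
z_β = 1.160 − 1.960 = -0.800.
Power = Φ(-0.800) = 0.212.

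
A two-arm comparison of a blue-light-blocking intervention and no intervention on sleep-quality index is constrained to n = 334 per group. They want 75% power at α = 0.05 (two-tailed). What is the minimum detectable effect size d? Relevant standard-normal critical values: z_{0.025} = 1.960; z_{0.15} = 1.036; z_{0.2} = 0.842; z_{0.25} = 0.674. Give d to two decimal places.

d_min ≈ 0.20

For two independent groups of n = 334 each: d_min = (z_{α/2} + z_β)·√(2/n).
z-sum = 1.960 + 0.674 = 2.634.
d_min = 2.634 × √(2/334) = 2.634 × 0.0774 = 0.204.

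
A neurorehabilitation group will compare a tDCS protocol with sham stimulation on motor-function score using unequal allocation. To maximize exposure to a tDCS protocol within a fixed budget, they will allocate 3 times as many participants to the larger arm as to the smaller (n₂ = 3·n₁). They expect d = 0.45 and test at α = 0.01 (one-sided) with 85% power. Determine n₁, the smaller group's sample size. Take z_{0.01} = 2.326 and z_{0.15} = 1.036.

With allocation ratio k = n₂/n₁ = 3, Var(x̄₁−x̄₂) = σ²(1/n₁ + 1/(k·n₁)) = σ²·(k+1)/(k·n₁).
So n₁ = (1 + 1/k)·((z_{α} + z_β)/d)² = 1.333 × (3.362/0.45)².
n₁ = 1.333 × 55.82 = 74.4.
Round up: n₁ = 75, giving n₂ = 3 × 75 = 225.

n₁ = 75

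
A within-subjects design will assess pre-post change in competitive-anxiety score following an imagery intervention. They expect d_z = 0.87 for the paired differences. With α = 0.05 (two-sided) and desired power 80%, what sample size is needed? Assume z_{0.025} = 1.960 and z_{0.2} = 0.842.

n = 11 pairs

For a paired (one-sample on differences) test: n = ((z_{α/2} + z_β) / d)².
z_{α/2} + z_β = 1.960 + 0.842 = 2.802.
n = (2.802 / 0.87)² = 3.221² = 10.37.
Round up.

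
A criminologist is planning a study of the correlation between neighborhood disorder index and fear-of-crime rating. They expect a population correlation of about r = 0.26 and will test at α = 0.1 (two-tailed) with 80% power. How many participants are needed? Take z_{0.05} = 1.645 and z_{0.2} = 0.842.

Fisher's z: C = ½·ln((1+r)/(1−r)) = ½·ln(1.7027) = 0.2661.
n = ((z_{α/2} + z_β)/C)² + 3.
(1.645 + 0.842) / 0.2661 = 2.487 / 0.2661 = 9.346.
n = 9.346² + 3 = 87.35 + 3 = 90.3.
Round up.

n = 91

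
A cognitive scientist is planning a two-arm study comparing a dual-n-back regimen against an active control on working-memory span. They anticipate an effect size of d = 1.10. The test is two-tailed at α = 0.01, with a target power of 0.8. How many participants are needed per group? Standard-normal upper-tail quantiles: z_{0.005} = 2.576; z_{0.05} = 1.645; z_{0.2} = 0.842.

For two independent groups with equal n: n = 2·((z_{α/2} + z_β) / d)².
z_{α/2} + z_β = 2.576 + 0.842 = 3.418.
n = 2 × (3.418 / 1.10)² = 2 × 3.107² = 2 × 9.66 = 19.3.
Round up to the next whole participant.

n = 20 per group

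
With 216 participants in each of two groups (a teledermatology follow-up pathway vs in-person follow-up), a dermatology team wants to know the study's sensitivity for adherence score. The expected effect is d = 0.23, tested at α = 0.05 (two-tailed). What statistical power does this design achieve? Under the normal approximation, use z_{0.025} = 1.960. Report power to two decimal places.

For two equal groups, power = Φ(d·√(n/2) − z_{α/2}).
d·√(n/2) = 0.23 × √(216/2) = 0.23 × 10.392 = 2.390.
z_β = 2.390 − 1.960 = 0.430.
Power = Φ(0.430) = 0.666.

power ≈ 0.67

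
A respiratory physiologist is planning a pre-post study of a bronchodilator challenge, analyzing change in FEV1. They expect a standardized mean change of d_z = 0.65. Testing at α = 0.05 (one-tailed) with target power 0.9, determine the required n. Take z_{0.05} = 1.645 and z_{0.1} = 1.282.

For a paired (one-sample on differences) test: n = ((z_{α} + z_β) / d)².
z_{α} + z_β = 1.645 + 1.282 = 2.927.
n = (2.927 / 0.65)² = 4.503² = 20.28.
Round up.

n = 21 pairs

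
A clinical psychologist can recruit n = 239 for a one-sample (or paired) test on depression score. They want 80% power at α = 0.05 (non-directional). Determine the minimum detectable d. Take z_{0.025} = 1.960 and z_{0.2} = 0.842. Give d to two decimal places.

d_min ≈ 0.18

For a single sample (or paired design) of n = 239: d_min = (z_{α/2} + z_β)/√n.
z-sum = 1.960 + 0.842 = 2.802.
d_min = 2.802 / √239 = 2.802 / 15.460 = 0.181.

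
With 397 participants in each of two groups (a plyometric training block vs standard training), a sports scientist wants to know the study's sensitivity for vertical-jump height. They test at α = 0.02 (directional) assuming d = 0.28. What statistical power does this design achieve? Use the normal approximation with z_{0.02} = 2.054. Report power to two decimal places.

power ≈ 0.97

For two equal groups, power = Φ(d·√(n/2) − z_{α}).
d·√(n/2) = 0.28 × √(397/2) = 0.28 × 14.089 = 3.945.
z_β = 3.945 − 2.054 = 1.891.
Power = Φ(1.891) = 0.971.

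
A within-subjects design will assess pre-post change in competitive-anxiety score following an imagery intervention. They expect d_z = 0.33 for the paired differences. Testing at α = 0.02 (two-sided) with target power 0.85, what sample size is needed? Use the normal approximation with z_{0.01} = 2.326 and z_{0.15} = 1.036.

n = 104 pairs

For a paired (one-sample on differences) test: n = ((z_{α/2} + z_β) / d)².
z_{α/2} + z_β = 2.326 + 1.036 = 3.362.
n = (3.362 / 0.33)² = 10.188² = 103.79.
Round up.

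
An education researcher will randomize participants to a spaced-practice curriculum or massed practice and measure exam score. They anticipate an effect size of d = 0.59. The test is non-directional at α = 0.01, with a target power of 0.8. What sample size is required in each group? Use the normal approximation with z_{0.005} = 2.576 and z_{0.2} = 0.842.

For two independent groups with equal n: n = 2·((z_{α/2} + z_β) / d)².
z_{α/2} + z_β = 2.576 + 0.842 = 3.418.
n = 2 × (3.418 / 0.59)² = 2 × 5.793² = 2 × 33.56 = 67.1.
Round up to the next whole participant.

n = 68 per group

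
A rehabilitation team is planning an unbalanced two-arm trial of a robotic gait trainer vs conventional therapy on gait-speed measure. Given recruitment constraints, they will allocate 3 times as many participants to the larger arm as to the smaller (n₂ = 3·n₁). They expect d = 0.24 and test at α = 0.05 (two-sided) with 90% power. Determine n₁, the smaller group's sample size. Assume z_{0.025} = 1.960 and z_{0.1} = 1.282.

With allocation ratio k = n₂/n₁ = 3, Var(x̄₁−x̄₂) = σ²(1/n₁ + 1/(k·n₁)) = σ²·(k+1)/(k·n₁).
So n₁ = (1 + 1/k)·((z_{α/2} + z_β)/d)² = 1.333 × (3.242/0.24)².
n₁ = 1.333 × 182.48 = 243.3.
Round up: n₁ = 244, giving n₂ = 3 × 244 = 732.

n₁ = 244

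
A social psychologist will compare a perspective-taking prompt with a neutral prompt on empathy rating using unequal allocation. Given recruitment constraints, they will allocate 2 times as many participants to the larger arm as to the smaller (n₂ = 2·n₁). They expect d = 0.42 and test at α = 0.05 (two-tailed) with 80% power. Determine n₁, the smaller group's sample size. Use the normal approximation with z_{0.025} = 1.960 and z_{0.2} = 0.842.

n₁ = 67

With allocation ratio k = n₂/n₁ = 2, Var(x̄₁−x̄₂) = σ²(1/n₁ + 1/(k·n₁)) = σ²·(k+1)/(k·n₁).
So n₁ = (1 + 1/k)·((z_{α/2} + z_β)/d)² = 1.500 × (2.802/0.42)².
n₁ = 1.500 × 44.51 = 66.8.
Round up: n₁ = 67, giving n₂ = 2 × 67 = 134.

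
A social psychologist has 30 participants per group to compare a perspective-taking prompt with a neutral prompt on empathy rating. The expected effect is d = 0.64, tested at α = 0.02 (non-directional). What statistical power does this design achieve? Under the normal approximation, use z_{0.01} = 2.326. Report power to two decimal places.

For two equal groups, power = Φ(d·√(n/2) − z_{α/2}).
d·√(n/2) = 0.64 × √(30/2) = 0.64 × 3.873 = 2.479.
z_β = 2.479 − 2.326 = 0.153.
Power = Φ(0.153) = 0.561.

power ≈ 0.56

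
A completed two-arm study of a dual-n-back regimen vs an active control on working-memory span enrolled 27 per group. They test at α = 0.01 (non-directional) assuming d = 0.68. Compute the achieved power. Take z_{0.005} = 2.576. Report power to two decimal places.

power ≈ 0.47

For two equal groups, power = Φ(d·√(n/2) − z_{α/2}).
d·√(n/2) = 0.68 × √(27/2) = 0.68 × 3.674 = 2.498.
z_β = 2.498 − 2.576 = -0.078.
Power = Φ(-0.078) = 0.469.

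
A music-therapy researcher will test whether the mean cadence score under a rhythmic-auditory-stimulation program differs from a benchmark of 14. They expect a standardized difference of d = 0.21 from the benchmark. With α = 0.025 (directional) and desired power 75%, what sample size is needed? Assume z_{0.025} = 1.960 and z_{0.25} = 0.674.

n = 158

For a one-sample test: n = ((z_{α} + z_β) / d)².
z_{α} + z_β = 1.960 + 0.674 = 2.634.
n = (2.634 / 0.21)² = 12.543² = 157.32.
Round up.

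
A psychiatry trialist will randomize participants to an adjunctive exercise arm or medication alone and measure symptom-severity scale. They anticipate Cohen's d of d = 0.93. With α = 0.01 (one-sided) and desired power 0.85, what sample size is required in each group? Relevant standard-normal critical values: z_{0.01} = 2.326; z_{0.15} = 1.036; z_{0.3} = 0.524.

n = 27 per group

For two independent groups with equal n: n = 2·((z_{α} + z_β) / d)².
z_{α} + z_β = 2.326 + 1.036 = 3.362.
n = 2 × (3.362 / 0.93)² = 2 × 3.615² = 2 × 13.07 = 26.1.
Round up to the next whole participant.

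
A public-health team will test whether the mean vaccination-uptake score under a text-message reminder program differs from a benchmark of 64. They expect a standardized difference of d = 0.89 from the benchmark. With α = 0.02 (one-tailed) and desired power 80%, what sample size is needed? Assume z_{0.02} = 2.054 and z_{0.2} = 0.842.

n = 11

For a one-sample test: n = ((z_{α} + z_β) / d)².
z_{α} + z_β = 2.054 + 0.842 = 2.896.
n = (2.896 / 0.89)² = 3.254² = 10.59.
Round up.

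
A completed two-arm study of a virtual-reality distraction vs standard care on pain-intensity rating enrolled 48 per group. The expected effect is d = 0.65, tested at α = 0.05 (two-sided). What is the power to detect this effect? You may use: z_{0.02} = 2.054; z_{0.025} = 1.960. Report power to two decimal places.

power ≈ 0.89

For two equal groups, power = Φ(d·√(n/2) − z_{α/2}).
d·√(n/2) = 0.65 × √(48/2) = 0.65 × 4.899 = 3.184.
z_β = 3.184 − 1.960 = 1.224.
Power = Φ(1.224) = 0.890.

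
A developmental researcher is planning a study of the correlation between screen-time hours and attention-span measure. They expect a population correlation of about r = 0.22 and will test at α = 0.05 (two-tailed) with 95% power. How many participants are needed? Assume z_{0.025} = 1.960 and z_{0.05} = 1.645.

Fisher's z: C = ½·ln((1+r)/(1−r)) = ½·ln(1.5641) = 0.2237.
n = ((z_{α/2} + z_β)/C)² + 3.
(1.960 + 1.645) / 0.2237 = 3.605 / 0.2237 = 16.115.
n = 16.115² + 3 = 259.70 + 3 = 262.7.
Round up.

n = 263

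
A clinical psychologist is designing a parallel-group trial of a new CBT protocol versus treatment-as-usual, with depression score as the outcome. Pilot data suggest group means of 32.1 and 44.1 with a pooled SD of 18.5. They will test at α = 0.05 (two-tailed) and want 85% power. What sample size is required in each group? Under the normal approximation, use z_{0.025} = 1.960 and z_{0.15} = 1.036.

n = 43 per group

Cohen's d = |M₁ − M₂| / SD_pooled = |32.1 − 44.1| / 18.5 = 12.0 / 18.5 = 0.649.
For two independent groups with equal n: n = 2·((z_{α/2} + z_β) / d)².
z_{α/2} + z_β = 1.960 + 1.036 = 2.996.
n = 2 × (2.996 / 0.649)² = 2 × 4.616² = 2 × 21.31 = 42.6.
Round up to the next whole participant.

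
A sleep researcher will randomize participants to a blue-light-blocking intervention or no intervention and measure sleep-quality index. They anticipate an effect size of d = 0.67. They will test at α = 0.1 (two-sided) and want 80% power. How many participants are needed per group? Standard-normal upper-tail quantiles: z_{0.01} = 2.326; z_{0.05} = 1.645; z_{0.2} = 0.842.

n = 28 per group

For two independent groups with equal n: n = 2·((z_{α/2} + z_β) / d)².
z_{α/2} + z_β = 1.645 + 0.842 = 2.487.
n = 2 × (2.487 / 0.67)² = 2 × 3.712² = 2 × 13.78 = 27.6.
Round up to the next whole participant.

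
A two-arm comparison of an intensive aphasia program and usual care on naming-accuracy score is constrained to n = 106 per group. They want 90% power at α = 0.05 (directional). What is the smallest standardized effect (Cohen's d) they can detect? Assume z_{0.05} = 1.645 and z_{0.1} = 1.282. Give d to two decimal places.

For two independent groups of n = 106 each: d_min = (z_{α} + z_β)·√(2/n).
z-sum = 1.645 + 1.282 = 2.927.
d_min = 2.927 × √(2/106) = 2.927 × 0.1374 = 0.402.

d_min ≈ 0.40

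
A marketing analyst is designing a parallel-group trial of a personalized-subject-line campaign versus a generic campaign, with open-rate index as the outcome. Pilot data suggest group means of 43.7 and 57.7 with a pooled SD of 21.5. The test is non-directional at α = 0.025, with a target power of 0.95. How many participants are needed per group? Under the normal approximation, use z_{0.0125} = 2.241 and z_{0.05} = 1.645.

n = 72 per group

Cohen's d = |M₁ − M₂| / SD_pooled = |43.7 − 57.7| / 21.5 = 14.0 / 21.5 = 0.651.
For two independent groups with equal n: n = 2·((z_{α/2} + z_β) / d)².
z_{α/2} + z_β = 2.241 + 1.645 = 3.886.
n = 2 × (3.886 / 0.651)² = 2 × 5.969² = 2 × 35.63 = 71.3.
Round up to the next whole participant.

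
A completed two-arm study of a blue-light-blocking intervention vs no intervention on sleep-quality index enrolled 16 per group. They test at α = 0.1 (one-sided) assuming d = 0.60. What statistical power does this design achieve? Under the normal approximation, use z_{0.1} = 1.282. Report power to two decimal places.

For two equal groups, power = Φ(d·√(n/2) − z_{α}).
d·√(n/2) = 0.60 × √(16/2) = 0.60 × 2.828 = 1.697.
z_β = 1.697 − 1.282 = 0.415.
Power = Φ(0.415) = 0.661.

power ≈ 0.66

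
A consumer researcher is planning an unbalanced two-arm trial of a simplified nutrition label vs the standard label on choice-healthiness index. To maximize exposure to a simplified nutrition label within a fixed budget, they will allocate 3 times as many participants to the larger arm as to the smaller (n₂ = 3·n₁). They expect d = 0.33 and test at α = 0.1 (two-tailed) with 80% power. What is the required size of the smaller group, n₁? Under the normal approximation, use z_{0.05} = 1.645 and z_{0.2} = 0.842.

With allocation ratio k = n₂/n₁ = 3, Var(x̄₁−x̄₂) = σ²(1/n₁ + 1/(k·n₁)) = σ²·(k+1)/(k·n₁).
So n₁ = (1 + 1/k)·((z_{α/2} + z_β)/d)² = 1.333 × (2.487/0.33)².
n₁ = 1.333 × 56.80 = 75.7.
Round up: n₁ = 76, giving n₂ = 3 × 76 = 228.

n₁ = 76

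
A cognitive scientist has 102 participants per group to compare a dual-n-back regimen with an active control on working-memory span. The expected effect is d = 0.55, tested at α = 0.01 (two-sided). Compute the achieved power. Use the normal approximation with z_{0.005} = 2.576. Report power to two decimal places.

power ≈ 0.91

For two equal groups, power = Φ(d·√(n/2) − z_{α/2}).
d·√(n/2) = 0.55 × √(102/2) = 0.55 × 7.141 = 3.928.
z_β = 3.928 − 2.576 = 1.352.
Power = Φ(1.352) = 0.912.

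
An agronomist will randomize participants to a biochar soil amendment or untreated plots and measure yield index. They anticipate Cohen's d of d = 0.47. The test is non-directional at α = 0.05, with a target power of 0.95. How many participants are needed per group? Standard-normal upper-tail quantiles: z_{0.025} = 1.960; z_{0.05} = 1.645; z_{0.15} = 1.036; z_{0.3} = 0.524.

n = 118 per group

For two independent groups with equal n: n = 2·((z_{α/2} + z_β) / d)².
z_{α/2} + z_β = 1.960 + 1.645 = 3.605.
n = 2 × (3.605 / 0.47)² = 2 × 7.670² = 2 × 58.83 = 117.7.
Round up to the next whole participant.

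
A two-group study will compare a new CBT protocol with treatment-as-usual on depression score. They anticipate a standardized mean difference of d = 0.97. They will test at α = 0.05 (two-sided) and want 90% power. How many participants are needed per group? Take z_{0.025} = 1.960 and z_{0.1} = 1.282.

For two independent groups with equal n: n = 2·((z_{α/2} + z_β) / d)².
z_{α/2} + z_β = 1.960 + 1.282 = 3.242.
n = 2 × (3.242 / 0.97)² = 2 × 3.342² = 2 × 11.17 = 22.3.
Round up to the next whole participant.

n = 23 per group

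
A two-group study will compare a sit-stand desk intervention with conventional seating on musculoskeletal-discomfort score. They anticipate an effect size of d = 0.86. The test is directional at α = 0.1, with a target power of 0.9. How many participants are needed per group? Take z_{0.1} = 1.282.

n = 18 per group

For two independent groups with equal n: n = 2·((z_{α} + z_β) / d)².
z_{α} + z_β = 1.282 + 1.282 = 2.564.
n = 2 × (2.564 / 0.86)² = 2 × 2.981² = 2 × 8.89 = 17.8.
Round up to the next whole participant.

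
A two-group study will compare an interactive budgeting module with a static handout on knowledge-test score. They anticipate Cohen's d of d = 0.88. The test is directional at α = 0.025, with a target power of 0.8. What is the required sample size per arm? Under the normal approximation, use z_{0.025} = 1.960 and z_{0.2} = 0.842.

For two independent groups with equal n: n = 2·((z_{α} + z_β) / d)².
z_{α} + z_β = 1.960 + 0.842 = 2.802.
n = 2 × (2.802 / 0.88)² = 2 × 3.184² = 2 × 10.14 = 20.3.
Round up to the next whole participant.

n = 21 per group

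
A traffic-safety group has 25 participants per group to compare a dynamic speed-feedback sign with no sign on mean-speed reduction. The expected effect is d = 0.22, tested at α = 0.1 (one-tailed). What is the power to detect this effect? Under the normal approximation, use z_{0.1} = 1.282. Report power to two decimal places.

For two equal groups, power = Φ(d·√(n/2) − z_{α}).
d·√(n/2) = 0.22 × √(25/2) = 0.22 × 3.536 = 0.778.
z_β = 0.778 − 1.282 = -0.504.
Power = Φ(-0.504) = 0.307.

power ≈ 0.31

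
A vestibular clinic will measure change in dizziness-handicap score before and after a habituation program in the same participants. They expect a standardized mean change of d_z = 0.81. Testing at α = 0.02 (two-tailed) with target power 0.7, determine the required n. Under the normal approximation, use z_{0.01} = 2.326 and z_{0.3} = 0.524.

n = 13 pairs

For a paired (one-sample on differences) test: n = ((z_{α/2} + z_β) / d)².
z_{α/2} + z_β = 2.326 + 0.524 = 2.850.
n = (2.850 / 0.81)² = 3.519² = 12.38.
Round up.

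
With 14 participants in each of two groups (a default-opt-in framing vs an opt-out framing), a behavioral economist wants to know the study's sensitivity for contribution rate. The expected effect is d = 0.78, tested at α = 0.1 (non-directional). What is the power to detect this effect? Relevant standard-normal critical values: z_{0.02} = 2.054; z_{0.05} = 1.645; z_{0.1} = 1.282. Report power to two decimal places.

power ≈ 0.66

For two equal groups, power = Φ(d·√(n/2) − z_{α/2}).
d·√(n/2) = 0.78 × √(14/2) = 0.78 × 2.646 = 2.064.
z_β = 2.064 − 1.645 = 0.419.
Power = Φ(0.419) = 0.662.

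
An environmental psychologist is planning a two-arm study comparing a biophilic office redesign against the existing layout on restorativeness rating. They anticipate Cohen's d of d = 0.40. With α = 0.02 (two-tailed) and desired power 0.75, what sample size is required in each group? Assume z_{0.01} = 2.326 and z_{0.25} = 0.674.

For two independent groups with equal n: n = 2·((z_{α/2} + z_β) / d)².
z_{α/2} + z_β = 2.326 + 0.674 = 3.000.
n = 2 × (3.000 / 0.40)² = 2 × 7.500² = 2 × 56.25 = 112.5.
Round up to the next whole participant.

n = 113 per group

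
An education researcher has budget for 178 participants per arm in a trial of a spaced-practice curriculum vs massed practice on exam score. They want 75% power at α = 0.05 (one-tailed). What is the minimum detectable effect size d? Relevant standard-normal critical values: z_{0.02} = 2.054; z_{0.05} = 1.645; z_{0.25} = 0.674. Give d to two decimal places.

For two independent groups of n = 178 each: d_min = (z_{α} + z_β)·√(2/n).
z-sum = 1.645 + 0.674 = 2.319.
d_min = 2.319 × √(2/178) = 2.319 × 0.1060 = 0.246.

d_min ≈ 0.25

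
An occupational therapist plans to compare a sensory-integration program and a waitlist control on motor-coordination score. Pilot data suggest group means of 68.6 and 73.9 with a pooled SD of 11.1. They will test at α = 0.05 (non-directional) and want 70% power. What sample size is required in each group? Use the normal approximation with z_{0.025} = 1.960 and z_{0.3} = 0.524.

Cohen's d = |M₁ − M₂| / SD_pooled = |68.6 − 73.9| / 11.1 = 5.3 / 11.1 = 0.477.
For two independent groups with equal n: n = 2·((z_{α/2} + z_β) / d)².
z_{α/2} + z_β = 1.960 + 0.524 = 2.484.
n = 2 × (2.484 / 0.477)² = 2 × 5.208² = 2 × 27.12 = 54.2.
Round up to the next whole participant.

n = 55 per group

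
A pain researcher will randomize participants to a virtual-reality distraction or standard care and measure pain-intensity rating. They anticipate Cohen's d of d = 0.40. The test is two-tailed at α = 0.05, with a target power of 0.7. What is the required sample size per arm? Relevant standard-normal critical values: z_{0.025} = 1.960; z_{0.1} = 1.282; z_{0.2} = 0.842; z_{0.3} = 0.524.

For two independent groups with equal n: n = 2·((z_{α/2} + z_β) / d)².
z_{α/2} + z_β = 1.960 + 0.524 = 2.484.
n = 2 × (2.484 / 0.40)² = 2 × 6.210² = 2 × 38.56 = 77.1.
Round up to the next whole participant.

n = 78 per group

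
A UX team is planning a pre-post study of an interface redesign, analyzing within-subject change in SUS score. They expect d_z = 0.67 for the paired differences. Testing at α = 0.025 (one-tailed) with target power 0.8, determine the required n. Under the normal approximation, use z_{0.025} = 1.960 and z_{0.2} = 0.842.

n = 18 pairs

For a paired (one-sample on differences) test: n = ((z_{α} + z_β) / d)².
z_{α} + z_β = 1.960 + 0.842 = 2.802.
n = (2.802 / 0.67)² = 4.182² = 17.49.
Round up.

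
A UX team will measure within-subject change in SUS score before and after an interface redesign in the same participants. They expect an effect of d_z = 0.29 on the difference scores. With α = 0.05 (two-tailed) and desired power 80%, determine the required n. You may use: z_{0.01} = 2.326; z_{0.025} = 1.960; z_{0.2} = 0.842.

n = 94 pairs

For a paired (one-sample on differences) test: n = ((z_{α/2} + z_β) / d)².
z_{α/2} + z_β = 1.960 + 0.842 = 2.802.
n = (2.802 / 0.29)² = 9.662² = 93.36.
Round up.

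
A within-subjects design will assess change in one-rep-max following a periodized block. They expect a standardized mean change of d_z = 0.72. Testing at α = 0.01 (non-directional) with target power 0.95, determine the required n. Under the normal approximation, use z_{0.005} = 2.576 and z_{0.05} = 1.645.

For a paired (one-sample on differences) test: n = ((z_{α/2} + z_β) / d)².
z_{α/2} + z_β = 2.576 + 1.645 = 4.221.
n = (4.221 / 0.72)² = 5.863² = 34.37.
Round up.

n = 35 pairs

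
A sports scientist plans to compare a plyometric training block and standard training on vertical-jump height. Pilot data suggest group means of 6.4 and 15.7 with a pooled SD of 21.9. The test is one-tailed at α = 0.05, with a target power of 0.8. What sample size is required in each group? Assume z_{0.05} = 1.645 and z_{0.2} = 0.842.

Cohen's d = |M₁ − M₂| / SD_pooled = |6.4 − 15.7| / 21.9 = 9.3 / 21.9 = 0.425.
For two independent groups with equal n: n = 2·((z_{α} + z_β) / d)².
z_{α} + z_β = 1.645 + 0.842 = 2.487.
n = 2 × (2.487 / 0.425)² = 2 × 5.852² = 2 × 34.24 = 68.5.
Round up to the next whole participant.

n = 69 per group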